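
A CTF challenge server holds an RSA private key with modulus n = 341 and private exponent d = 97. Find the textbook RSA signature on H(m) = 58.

108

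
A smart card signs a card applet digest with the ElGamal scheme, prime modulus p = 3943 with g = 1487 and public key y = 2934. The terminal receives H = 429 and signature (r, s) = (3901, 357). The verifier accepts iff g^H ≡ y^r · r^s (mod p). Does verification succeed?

fails

Left side g^H mod p:
Squares mod 3943: 1487^1≡1487, 1487^2≡3089, 1487^4≡3804, 1487^8≡3549, 1487^16≡1459, 1487^32≡3404, 1487^64≡2682, 1487^128≡1092, 1487^256≡1678
429 = 256 + 128 + 32 + 8 + 4 + 1, so 1487^429 ≡ 1678·1092·3404·3549·3804·1487 ≡ 3146 (mod 3943)
Right side y^r · r^s mod p:
Squares mod 3943: 2934^1≡2934, 2934^2≡787, 2934^4≡318, 2934^8≡2549, 2934^16≡3280, 2934^32≡1896, 2934^64≡2743, 2934^128≡805, 2934^256≡1373, 2934^512≡375, 2934^1024≡2620, 2934^2048≡3580
3901 = 2048 + 1024 + 512 + 256 + 32 + 16 + 8 + 4 + 1, so 2934^3901 ≡ 3580·2620·375·1373·1896·3280·2549·318·2934 ≡ 1891 (mod 3943)
Squares mod 3943: 3901^1≡3901, 3901^2≡1764, 3901^4≡669, 3901^8≡2002, 3901^16≡1916, 3901^32≡123, 3901^64≡3300, 3901^128≡3377, 3901^256≡973
357 = 256 + 64 + 32 + 4 + 1, so 3901^357 ≡ 973·3300·123·669·3901 ≡ 894 (mod 3943)
1891·894 = 1690554 ≡ 2950 (mod 3943)
3146 ≠ 2950, so verification fails.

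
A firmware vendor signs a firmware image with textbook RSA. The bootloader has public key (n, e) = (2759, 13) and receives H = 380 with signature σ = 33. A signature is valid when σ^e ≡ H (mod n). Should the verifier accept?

accept

σ^2 ≡ 33^2 = 1089
σ^4 ≡ 1089^2 = 1185921 ≡ 2310
σ^8 ≡ 2310^2 = 5336100 ≡ 194
13 = 8 + 4 + 1, so σ^13 ≡ 194·2310·33 ≡ 380 (mod 2759)
Since 380 equals the digest 380, verification succeeds.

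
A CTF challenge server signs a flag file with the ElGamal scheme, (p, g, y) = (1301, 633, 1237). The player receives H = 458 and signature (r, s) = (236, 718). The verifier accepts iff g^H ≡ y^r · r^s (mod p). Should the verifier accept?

accept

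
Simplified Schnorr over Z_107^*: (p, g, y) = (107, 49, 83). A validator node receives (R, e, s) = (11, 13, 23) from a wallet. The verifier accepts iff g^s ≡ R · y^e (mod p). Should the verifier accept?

g^s mod p:
49^2 = 2401 ≡ 47
49^4 ≡ 47^2 = 2209 ≡ 69
49^8 ≡ 69^2 = 4761 ≡ 53
49^16 ≡ 53^2 = 2809 ≡ 27
23 = 16 + 4 + 2 + 1, so 49^23 ≡ 27·69·47·49 ≡ 3 (mod 107)
R · y^e mod p:
83^2 = 6889 ≡ 41
83^4 ≡ 41^2 = 1681 ≡ 76
83^8 ≡ 76^2 = 5776 ≡ 105
13 = 8 + 4 + 1, so 83^13 ≡ 105·76·83 ≡ 10 (mod 107)
11·10 = 110 ≡ 3 (mod 107)
3 ≡ 3 (mod 107); signature holds.

accept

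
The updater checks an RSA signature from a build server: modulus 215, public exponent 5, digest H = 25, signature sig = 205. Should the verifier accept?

reject

sig^2 ≡ 205^2 = 42025 ≡ 100
sig^4 ≡ 100^2 = 10000 ≡ 110
5 = 4 + 1, so sig^5 ≡ 110·205 ≡ 190 (mod 215)
190 ≠ 25, so verification fails.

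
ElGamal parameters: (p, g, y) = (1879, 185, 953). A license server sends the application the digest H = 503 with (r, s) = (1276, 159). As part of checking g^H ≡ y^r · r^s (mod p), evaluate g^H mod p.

903

Squares mod 1879: 185^1≡185, 185^2≡403, 185^4≡815, 185^8≡938, 185^16≡472, 185^32≡1062, 185^64≡444, 185^128≡1720, 185^256≡854
503 = 256 + 128 + 64 + 32 + 16 + 4 + 2 + 1, so 185^503 ≡ 854·1720·444·1062·472·815·403·185 ≡ 903 (mod 1879)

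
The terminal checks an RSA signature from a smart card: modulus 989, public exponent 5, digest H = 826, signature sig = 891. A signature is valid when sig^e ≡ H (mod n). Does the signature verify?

verifies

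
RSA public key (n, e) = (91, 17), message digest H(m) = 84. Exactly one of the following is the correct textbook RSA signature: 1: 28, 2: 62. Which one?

Candidate 1: 28^2 = 784 ≡ 56; 28^4 ≡ 56^2 = 3136 ≡ 42; 28^8 ≡ 42^2 = 1764 ≡ 35; 28^16 ≡ 35^2 = 1225 ≡ 42; 17 = 16 + 1, so 28^17 ≡ 42·28 ≡ 84 (mod 91)
  → matches H(m) = 84
Candidate 2: 62^2 = 3844 ≡ 22; 62^4 ≡ 22^2 = 484 ≡ 29; 62^8 ≡ 29^2 = 841 ≡ 22; 62^16 ≡ 22^2 = 484 ≡ 29; 17 = 16 + 1, so 62^17 ≡ 29·62 ≡ 69 (mod 91)

1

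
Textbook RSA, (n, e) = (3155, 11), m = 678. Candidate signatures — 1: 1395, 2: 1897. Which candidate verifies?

2

Candidate 1: Squares mod 3155: 1395^1≡1395, 1395^2≡2545, 1395^4≡2965, 1395^8≡1395; 11 = 8 + 2 + 1, so 1395^11 ≡ 1395·2545·1395 ≡ 2965 (mod 3155)
Candidate 2: Squares mod 3155: 1897^1≡1897, 1897^2≡1909, 1897^4≡256, 1897^8≡2436; 11 = 8 + 2 + 1, so 1897^11 ≡ 2436·1909·1897 ≡ 678 (mod 3155)
  → matches m = 678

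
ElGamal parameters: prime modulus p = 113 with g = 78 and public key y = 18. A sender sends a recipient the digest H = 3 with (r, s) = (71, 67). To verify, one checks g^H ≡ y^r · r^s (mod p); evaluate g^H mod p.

65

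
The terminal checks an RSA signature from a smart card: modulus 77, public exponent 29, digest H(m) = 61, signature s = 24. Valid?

Squares mod 77: s^1≡24, s^2≡37, s^4≡60, s^8≡58, s^16≡53
29 = 16 + 8 + 4 + 1, so s^29 ≡ 53·58·60·24 ≡ 61 (mod 77)
s^29 mod 77 = 61 matches H(m).

yes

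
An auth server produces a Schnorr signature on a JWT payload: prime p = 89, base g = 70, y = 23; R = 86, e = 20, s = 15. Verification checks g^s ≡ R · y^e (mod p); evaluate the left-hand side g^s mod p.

56

Squares mod 89: 70^1≡70, 70^2≡5, 70^4≡25, 70^8≡2
15 = 8 + 4 + 2 + 1, so 70^15 ≡ 2·25·5·70 ≡ 56 (mod 89)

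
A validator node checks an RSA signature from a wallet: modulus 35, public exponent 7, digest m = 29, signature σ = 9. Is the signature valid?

Squares mod 35: σ^1≡9, σ^2≡11, σ^4≡16
7 = 4 + 2 + 1, so σ^7 ≡ 16·11·9 ≡ 9 (mod 35)
σ^7 mod 35 = 9, but m = 29.

invalid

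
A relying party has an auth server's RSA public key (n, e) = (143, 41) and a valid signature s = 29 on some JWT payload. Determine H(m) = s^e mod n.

s^2 ≡ 29^2 = 841 ≡ 126
s^4 ≡ 126^2 = 15876 ≡ 3
s^8 ≡ 3^2 = 9
s^16 ≡ 9^2 = 81
s^32 ≡ 81^2 = 6561 ≡ 126
41 = 32 + 8 + 1, so s^41 ≡ 126·9·29 ≡ 139 (mod 143)

139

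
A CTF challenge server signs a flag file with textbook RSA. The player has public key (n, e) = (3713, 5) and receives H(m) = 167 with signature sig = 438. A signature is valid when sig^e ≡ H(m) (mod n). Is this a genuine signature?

Squares mod 3713: sig^1≡438, sig^2≡2481, sig^4≡2920
5 = 4 + 1, so sig^5 ≡ 2920·438 ≡ 1688 (mod 3713)
The recovered value 1688 does not match the digest 167.

forged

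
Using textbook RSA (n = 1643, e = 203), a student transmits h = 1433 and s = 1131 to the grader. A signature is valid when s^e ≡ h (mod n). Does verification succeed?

s^2 ≡ 1131^2 = 1279161 ≡ 907
s^4 ≡ 907^2 = 822649 ≡ 1149
s^8 ≡ 1149^2 = 1320201 ≡ 872
s^16 ≡ 872^2 = 760384 ≡ 1318
s^32 ≡ 1318^2 = 1737124 ≡ 473
s^64 ≡ 473^2 = 223729 ≡ 281
s^128 ≡ 281^2 = 78961 ≡ 97
203 = 128 + 64 + 8 + 2 + 1, so s^203 ≡ 97·281·872·907·1131 ≡ 1515 (mod 1643)
1515 ≠ 1433, so verification fails.

fails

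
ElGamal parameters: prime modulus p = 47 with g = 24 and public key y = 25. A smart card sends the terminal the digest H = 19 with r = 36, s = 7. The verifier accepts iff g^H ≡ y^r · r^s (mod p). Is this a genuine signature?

Left side g^H mod p:
Squares mod 47: 24^1≡24, 24^2≡12, 24^4≡3, 24^8≡9, 24^16≡34
19 = 16 + 2 + 1, so 24^19 ≡ 34·12·24 ≡ 16 (mod 47)
Right side y^r · r^s mod p:
Squares mod 47: 25^1≡25, 25^2≡14, 25^4≡8, 25^8≡17, 25^16≡7, 25^32≡2
36 = 32 + 4, so 25^36 ≡ 2·8 ≡ 16 (mod 47)
Squares mod 47: 36^1≡36, 36^2≡27, 36^4≡24
7 = 4 + 2 + 1, so 36^7 ≡ 24·27·36 ≡ 16 (mod 47)
16·16 = 256 ≡ 21 (mod 47)
16 ≠ 21, so verification fails.

forged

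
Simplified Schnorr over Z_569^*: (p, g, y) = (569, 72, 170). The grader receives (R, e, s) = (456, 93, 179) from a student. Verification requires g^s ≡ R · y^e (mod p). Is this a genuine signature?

forged

g^s mod p:
72^2 = 5184 ≡ 63
72^4 ≡ 63^2 = 3969 ≡ 555
72^8 ≡ 555^2 = 308025 ≡ 196
72^16 ≡ 196^2 = 38416 ≡ 293
72^32 ≡ 293^2 = 85849 ≡ 499
72^64 ≡ 499^2 = 249001 ≡ 348
72^128 ≡ 348^2 = 121104 ≡ 476
179 = 128 + 32 + 16 + 2 + 1, so 72^179 ≡ 476·499·293·63·72 ≡ 4 (mod 569)
R · y^e mod p:
170^2 = 28900 ≡ 450
170^4 ≡ 450^2 = 202500 ≡ 505
170^8 ≡ 505^2 = 255025 ≡ 113
170^16 ≡ 113^2 = 12769 ≡ 251
170^32 ≡ 251^2 = 63001 ≡ 411
170^64 ≡ 411^2 = 168921 ≡ 497
93 = 64 + 16 + 8 + 4 + 1, so 170^93 ≡ 497·251·113·505·170 ≡ 224 (mod 569)
456·224 = 102144 ≡ 293 (mod 569)
4 ≠ 293; the check fails.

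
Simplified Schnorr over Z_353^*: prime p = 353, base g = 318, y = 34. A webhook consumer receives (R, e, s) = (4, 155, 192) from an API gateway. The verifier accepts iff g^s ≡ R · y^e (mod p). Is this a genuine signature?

genuine

g^s mod p:
Squares mod 353: 318^1≡318, 318^2≡166, 318^4≡22, 318^8≡131, 318^16≡217, 318^32≡140, 318^64≡185, 318^128≡337
192 = 128 + 64, so 318^192 ≡ 337·185 ≡ 217 (mod 353)
R · y^e mod p:
Squares mod 353: 34^1≡34, 34^2≡97, 34^4≡231, 34^8≡58, 34^16≡187, 34^32≡22, 34^64≡131, 34^128≡217
155 = 128 + 16 + 8 + 2 + 1, so 34^155 ≡ 217·187·58·97·34 ≡ 319 (mod 353)
4·319 = 1276 ≡ 217 (mod 353)
217 ≡ 217 (mod 353); signature holds.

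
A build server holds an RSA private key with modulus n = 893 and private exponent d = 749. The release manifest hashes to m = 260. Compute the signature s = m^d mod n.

439

m^2 ≡ 260^2 = 67600 ≡ 625
m^4 ≡ 625^2 = 390625 ≡ 384
m^8 ≡ 384^2 = 147456 ≡ 111
m^16 ≡ 111^2 = 12321 ≡ 712
m^32 ≡ 712^2 = 506944 ≡ 613
m^64 ≡ 613^2 = 375769 ≡ 709
m^128 ≡ 709^2 = 502681 ≡ 815
m^256 ≡ 815^2 = 664225 ≡ 726
m^512 ≡ 726^2 = 527076 ≡ 206
749 = 512 + 128 + 64 + 32 + 8 + 4 + 1, so m^749 ≡ 206·815·709·613·111·384·260 ≡ 439 (mod 893)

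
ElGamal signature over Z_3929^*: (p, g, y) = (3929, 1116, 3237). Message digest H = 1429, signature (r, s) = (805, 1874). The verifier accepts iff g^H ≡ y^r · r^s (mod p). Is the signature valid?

valid

Left side g^H mod p:
1116^2 = 1245456 ≡ 3892
1116^4 ≡ 3892^2 = 15147664 ≡ 1369
1116^8 ≡ 1369^2 = 1874161 ≡ 28
1116^16 ≡ 28^2 = 784
1116^32 ≡ 784^2 = 614656 ≡ 1732
1116^64 ≡ 1732^2 = 2999824 ≡ 1997
1116^128 ≡ 1997^2 = 3988009 ≡ 74
1116^256 ≡ 74^2 = 5476 ≡ 1547
1116^512 ≡ 1547^2 = 2393209 ≡ 448
1116^1024 ≡ 448^2 = 200704 ≡ 325
1429 = 1024 + 256 + 128 + 16 + 4 + 1, so 1116^1429 ≡ 325·1547·74·784·1369·1116 ≡ 1179 (mod 3929)
Right side y^r · r^s mod p:
3237^2 = 10478169 ≡ 3455
3237^4 ≡ 3455^2 = 11937025 ≡ 723
3237^8 ≡ 723^2 = 522729 ≡ 172
3237^16 ≡ 172^2 = 29584 ≡ 2081
3237^32 ≡ 2081^2 = 4330561 ≡ 803
3237^64 ≡ 803^2 = 644809 ≡ 453
3237^128 ≡ 453^2 = 205209 ≡ 901
3237^256 ≡ 901^2 = 811801 ≡ 2427
3237^512 ≡ 2427^2 = 5890329 ≡ 758
805 = 512 + 256 + 32 + 4 + 1, so 3237^805 ≡ 758·2427·803·723·3237 ≡ 2676 (mod 3929)
805^2 = 648025 ≡ 3669
805^4 ≡ 3669^2 = 13461561 ≡ 807
805^8 ≡ 807^2 = 651249 ≡ 2964
805^16 ≡ 2964^2 = 8785296 ≡ 52
805^32 ≡ 52^2 = 2704
805^64 ≡ 2704^2 = 7311616 ≡ 3676
805^128 ≡ 3676^2 = 13512976 ≡ 1145
805^256 ≡ 1145^2 = 1311025 ≡ 2668
805^512 ≡ 2668^2 = 7118224 ≡ 2805
805^1024 ≡ 2805^2 = 7868025 ≡ 2167
1874 = 1024 + 512 + 256 + 64 + 16 + 2, so 805^1874 ≡ 2167·2805·2668·3676·52·3669 ≡ 2956 (mod 3929)
2676·2956 = 7910256 ≡ 1179 (mod 3929)
1179 ≡ 1179 (mod 3929), so the signature is genuine.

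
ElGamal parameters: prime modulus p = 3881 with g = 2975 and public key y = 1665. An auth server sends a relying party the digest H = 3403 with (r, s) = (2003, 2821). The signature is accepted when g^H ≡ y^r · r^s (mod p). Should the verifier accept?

reject

Left side g^H mod p:
Squares mod 3881: 2975^1≡2975, 2975^2≡1945, 2975^4≡2931, 2975^8≡2108, 2975^16≡3800, 2975^32≡2680, 2975^64≡2550, 2975^128≡1825, 2975^256≡727, 2975^512≡713, 2975^1024≡3839, 2975^2048≡1764
3403 = 2048 + 1024 + 256 + 64 + 8 + 2 + 1, so 2975^3403 ≡ 1764·3839·727·2550·2108·1945·2975 ≡ 9 (mod 3881)
Right side y^r · r^s mod p:
Squares mod 3881: 1665^1≡1665, 1665^2≡1191, 1665^4≡1916, 1665^8≡3511, 1665^16≡1065, 1665^32≡973, 1665^64≡3646, 1665^128≡891, 1665^256≡2157, 1665^512≡3211, 1665^1024≡2585
2003 = 1024 + 512 + 256 + 128 + 64 + 16 + 2 + 1, so 1665^2003 ≡ 2585·3211·2157·891·3646·1065·1191·1665 ≡ 1480 (mod 3881)
Squares mod 3881: 2003^1≡2003, 2003^2≡2936, 2003^4≡395, 2003^8≡785, 2003^16≡3027, 2003^32≡3569, 2003^64≡319, 2003^128≡855, 2003^256≡1397, 2003^512≡3347, 2003^1024≡1843, 2003^2048≡774
2821 = 2048 + 512 + 256 + 4 + 1, so 2003^2821 ≡ 774·3347·1397·395·2003 ≡ 1216 (mod 3881)
1480·1216 = 1799680 ≡ 2777 (mod 3881)
9 ≠ 2777, so verification fails.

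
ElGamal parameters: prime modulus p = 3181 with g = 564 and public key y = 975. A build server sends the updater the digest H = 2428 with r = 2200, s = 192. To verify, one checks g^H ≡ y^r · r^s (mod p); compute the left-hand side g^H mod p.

564^2428 mod 3181 = 1769

1769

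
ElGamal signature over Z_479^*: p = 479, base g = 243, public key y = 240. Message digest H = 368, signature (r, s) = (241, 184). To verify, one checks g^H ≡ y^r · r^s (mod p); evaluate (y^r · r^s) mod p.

308

Squares mod 479: 240^1≡240, 240^2≡120, 240^4≡30, 240^8≡421, 240^16≡11, 240^32≡121, 240^64≡271, 240^128≡154
241 = 128 + 64 + 32 + 16 + 1, so 240^241 ≡ 154·271·121·11·240 ≡ 120 (mod 479)
Squares mod 479: 241^1≡241, 241^2≡122, 241^4≡35, 241^8≡267, 241^16≡397, 241^32≡18, 241^64≡324, 241^128≡75
184 = 128 + 32 + 16 + 8, so 241^184 ≡ 75·18·397·267 ≡ 274 (mod 479)
y^r · r^s ≡ 120·274 = 32880 ≡ 308 (mod 479)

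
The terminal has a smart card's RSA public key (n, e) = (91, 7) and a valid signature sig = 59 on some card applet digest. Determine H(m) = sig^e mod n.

45

sig^2 ≡ 59^2 = 3481 ≡ 23
sig^4 ≡ 23^2 = 529 ≡ 74
7 = 4 + 2 + 1, so sig^7 ≡ 74·23·59 ≡ 45 (mod 91)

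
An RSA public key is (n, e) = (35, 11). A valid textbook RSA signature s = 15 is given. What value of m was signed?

15

s^2 ≡ 15^2 = 225 ≡ 15
s^4 ≡ 15^2 = 225 ≡ 15
s^8 ≡ 15^2 = 225 ≡ 15
11 = 8 + 2 + 1, so s^11 ≡ 15·15·15 ≡ 15 (mod 35)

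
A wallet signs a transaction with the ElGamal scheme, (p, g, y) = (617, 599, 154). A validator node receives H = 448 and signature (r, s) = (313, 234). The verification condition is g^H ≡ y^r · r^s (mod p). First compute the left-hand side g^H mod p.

599^448 mod 617 = 342

342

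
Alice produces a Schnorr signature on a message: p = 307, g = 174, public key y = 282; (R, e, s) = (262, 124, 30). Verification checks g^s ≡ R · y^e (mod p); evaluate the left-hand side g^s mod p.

174^2 = 30276 ≡ 190
174^4 ≡ 190^2 = 36100 ≡ 181
174^8 ≡ 181^2 = 32761 ≡ 219
174^16 ≡ 219^2 = 47961 ≡ 69
30 = 16 + 8 + 4 + 2, so 174^30 ≡ 69·219·181·190 ≡ 101 (mod 307)

101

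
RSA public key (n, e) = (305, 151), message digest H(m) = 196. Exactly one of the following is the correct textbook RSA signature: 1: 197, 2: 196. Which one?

2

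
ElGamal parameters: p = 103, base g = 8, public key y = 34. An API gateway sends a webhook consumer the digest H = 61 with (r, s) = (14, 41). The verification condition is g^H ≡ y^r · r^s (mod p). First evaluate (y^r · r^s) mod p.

Squares mod 103: 34^1≡34, 34^2≡23, 34^4≡14, 34^8≡93
14 = 8 + 4 + 2, so 34^14 ≡ 93·14·23 ≡ 76 (mod 103)
Squares mod 103: 14^1≡14, 14^2≡93, 14^4≡100, 14^8≡9, 14^16≡81, 14^32≡72
41 = 32 + 8 + 1, so 14^41 ≡ 72·9·14 ≡ 8 (mod 103)
y^r · r^s ≡ 76·8 = 608 ≡ 93 (mod 103)

93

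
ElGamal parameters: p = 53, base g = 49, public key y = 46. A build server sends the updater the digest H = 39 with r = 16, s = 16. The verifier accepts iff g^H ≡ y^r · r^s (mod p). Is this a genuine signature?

forged

Left side g^H mod p:
49^39 mod 53 = 1
Right side y^r · r^s mod p:
46^16 mod 53 = 28
16^16 mod 53 = 15
28·15 = 420 ≡ 49 (mod 53)
1 ≠ 49, so verification fails.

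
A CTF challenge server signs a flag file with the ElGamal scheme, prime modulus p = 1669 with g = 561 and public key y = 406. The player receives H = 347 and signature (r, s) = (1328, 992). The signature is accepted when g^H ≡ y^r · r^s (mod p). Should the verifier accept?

reject

Left side g^H mod p:
561^347 mod 1669 = 92
Right side y^r · r^s mod p:
406^1328 mod 1669 = 1385
1328^992 mod 1669 = 1113
1385·1113 = 1541505 ≡ 1018 (mod 1669)
92 ≠ 1018, so verification fails.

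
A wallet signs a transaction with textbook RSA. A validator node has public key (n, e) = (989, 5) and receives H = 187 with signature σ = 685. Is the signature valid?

Squares mod 989: σ^1≡685, σ^2≡439, σ^4≡855
5 = 4 + 1, so σ^5 ≡ 855·685 ≡ 187 (mod 989)
187 = H, so the signature checks out.

valid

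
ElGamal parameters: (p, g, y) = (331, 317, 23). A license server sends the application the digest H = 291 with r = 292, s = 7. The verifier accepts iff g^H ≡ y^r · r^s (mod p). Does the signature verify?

verifies

Left side g^H mod p:
317^2 = 100489 ≡ 196
317^4 ≡ 196^2 = 38416 ≡ 20
317^8 ≡ 20^2 = 400 ≡ 69
317^16 ≡ 69^2 = 4761 ≡ 127
317^32 ≡ 127^2 = 16129 ≡ 241
317^64 ≡ 241^2 = 58081 ≡ 156
317^128 ≡ 156^2 = 24336 ≡ 173
317^256 ≡ 173^2 = 29929 ≡ 139
291 = 256 + 32 + 2 + 1, so 317^291 ≡ 139·241·196·317 ≡ 92 (mod 331)
Right side y^r · r^s mod p:
23^2 = 529 ≡ 198
23^4 ≡ 198^2 = 39204 ≡ 146
23^8 ≡ 146^2 = 21316 ≡ 132
23^16 ≡ 132^2 = 17424 ≡ 212
23^32 ≡ 212^2 = 44944 ≡ 259
23^64 ≡ 259^2 = 67081 ≡ 219
23^128 ≡ 219^2 = 47961 ≡ 297
23^256 ≡ 297^2 = 88209 ≡ 163
292 = 256 + 32 + 4, so 23^292 ≡ 163·259·146 ≡ 131 (mod 331)
292^2 = 85264 ≡ 197
292^4 ≡ 197^2 = 38809 ≡ 82
7 = 4 + 2 + 1, so 292^7 ≡ 82·197·292 ≡ 218 (mod 331)
131·218 = 28558 ≡ 92 (mod 331)
92 ≡ 92 (mod 331), so the signature is genuine.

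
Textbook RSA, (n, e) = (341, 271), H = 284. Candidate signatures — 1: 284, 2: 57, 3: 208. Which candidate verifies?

Candidate 1: Squares mod 341: 284^1≡284, 284^2≡180, 284^4≡5, 284^8≡25, 284^16≡284, 284^32≡180, 284^64≡5, 284^128≡25, 284^256≡284; 271 = 256 + 8 + 4 + 2 + 1, so 284^271 ≡ 284·25·5·180·284 ≡ 284 (mod 341)
  → matches H = 284
Candidate 2: Squares mod 341: 57^1≡57, 57^2≡180, 57^4≡5, 57^8≡25, 57^16≡284, 57^32≡180, 57^64≡5, 57^128≡25, 57^256≡284; 271 = 256 + 8 + 4 + 2 + 1, so 57^271 ≡ 284·25·5·180·57 ≡ 57 (mod 341)
Candidate 3: Squares mod 341: 208^1≡208, 208^2≡298, 208^4≡144, 208^8≡276, 208^16≡133, 208^32≡298, 208^64≡144, 208^128≡276, 208^256≡133; 271 = 256 + 8 + 4 + 2 + 1, so 208^271 ≡ 133·276·144·298·208 ≡ 208 (mod 341)

1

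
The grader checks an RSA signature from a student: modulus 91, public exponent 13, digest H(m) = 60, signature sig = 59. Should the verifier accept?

sig^2 ≡ 59^2 = 3481 ≡ 23
sig^4 ≡ 23^2 = 529 ≡ 74
sig^8 ≡ 74^2 = 5476 ≡ 16
13 = 8 + 4 + 1, so sig^13 ≡ 16·74·59 ≡ 59 (mod 91)
sig^13 mod 91 = 59, but H(m) = 60.

reject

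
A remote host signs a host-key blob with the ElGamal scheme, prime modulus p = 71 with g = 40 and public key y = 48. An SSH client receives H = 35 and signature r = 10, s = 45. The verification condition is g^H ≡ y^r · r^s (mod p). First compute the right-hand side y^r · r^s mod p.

1

48^2 = 2304 ≡ 32
48^4 ≡ 32^2 = 1024 ≡ 30
48^8 ≡ 30^2 = 900 ≡ 48
10 = 8 + 2, so 48^10 ≡ 48·32 ≡ 45 (mod 71)
10^2 = 100 ≡ 29
10^4 ≡ 29^2 = 841 ≡ 60
10^8 ≡ 60^2 = 3600 ≡ 50
10^16 ≡ 50^2 = 2500 ≡ 15
10^32 ≡ 15^2 = 225 ≡ 12
45 = 32 + 8 + 4 + 1, so 10^45 ≡ 12·50·60·10 ≡ 30 (mod 71)
y^r · r^s ≡ 45·30 = 1350 ≡ 1 (mod 71)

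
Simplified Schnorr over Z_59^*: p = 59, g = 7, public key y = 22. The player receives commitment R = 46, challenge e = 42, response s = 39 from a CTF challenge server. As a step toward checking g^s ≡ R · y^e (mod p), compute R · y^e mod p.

Squares mod 59: 22^1≡22, 22^2≡12, 22^4≡26, 22^8≡27, 22^16≡21, 22^32≡28
42 = 32 + 8 + 2, so 22^42 ≡ 28·27·12 ≡ 45 (mod 59)
R · y^e ≡ 46·45 = 2070 ≡ 5 (mod 59)

5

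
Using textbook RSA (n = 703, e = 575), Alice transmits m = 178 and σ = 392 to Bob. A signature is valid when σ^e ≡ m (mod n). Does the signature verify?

does not verify

σ^2 ≡ 392^2 = 153664 ≡ 410
σ^4 ≡ 410^2 = 168100 ≡ 83
σ^8 ≡ 83^2 = 6889 ≡ 562
σ^16 ≡ 562^2 = 315844 ≡ 197
σ^32 ≡ 197^2 = 38809 ≡ 144
σ^64 ≡ 144^2 = 20736 ≡ 349
σ^128 ≡ 349^2 = 121801 ≡ 182
σ^256 ≡ 182^2 = 33124 ≡ 83
σ^512 ≡ 83^2 = 6889 ≡ 562
575 = 512 + 32 + 16 + 8 + 4 + 2 + 1, so σ^575 ≡ 562·144·197·562·83·410·392 ≡ 217 (mod 703)
σ^575 mod 703 = 217, but m = 178.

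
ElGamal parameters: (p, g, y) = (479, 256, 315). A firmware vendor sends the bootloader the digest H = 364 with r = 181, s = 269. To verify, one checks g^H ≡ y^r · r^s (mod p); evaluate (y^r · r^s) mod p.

307

315^181 mod 479 = 462
181^269 mod 479 = 151
y^r · r^s ≡ 462·151 = 69762 ≡ 307 (mod 479)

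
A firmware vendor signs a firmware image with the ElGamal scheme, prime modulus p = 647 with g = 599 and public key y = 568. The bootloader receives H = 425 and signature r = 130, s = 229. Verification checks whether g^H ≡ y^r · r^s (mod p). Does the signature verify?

does not verify

Left side g^H mod p:
599^425 mod 647 = 489
Right side y^r · r^s mod p:
568^130 mod 647 = 64
130^229 mod 647 = 319
64·319 = 20416 ≡ 359 (mod 647)
489 ≠ 359, so verification fails.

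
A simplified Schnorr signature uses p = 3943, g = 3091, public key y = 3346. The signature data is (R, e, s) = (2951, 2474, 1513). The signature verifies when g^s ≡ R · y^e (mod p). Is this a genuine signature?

g^s mod p:
3091^2 = 9554281 ≡ 392
3091^4 ≡ 392^2 = 153664 ≡ 3830
3091^8 ≡ 3830^2 = 14668900 ≡ 940
3091^16 ≡ 940^2 = 883600 ≡ 368
3091^32 ≡ 368^2 = 135424 ≡ 1362
3091^64 ≡ 1362^2 = 1855044 ≡ 1834
3091^128 ≡ 1834^2 = 3363556 ≡ 177
3091^256 ≡ 177^2 = 31329 ≡ 3728
3091^512 ≡ 3728^2 = 13897984 ≡ 2852
3091^1024 ≡ 2852^2 = 8133904 ≡ 3438
1513 = 1024 + 256 + 128 + 64 + 32 + 8 + 1, so 3091^1513 ≡ 3438·3728·177·1834·1362·940·3091 ≡ 674 (mod 3943)
R · y^e mod p:
3346^2 = 11195716 ≡ 1539
3346^4 ≡ 1539^2 = 2368521 ≡ 2721
3346^8 ≡ 2721^2 = 7403841 ≡ 2830
3346^16 ≡ 2830^2 = 8008900 ≡ 667
3346^32 ≡ 667^2 = 444889 ≡ 3273
3346^64 ≡ 3273^2 = 10712529 ≡ 3341
3346^128 ≡ 3341^2 = 11162281 ≡ 3591
3346^256 ≡ 3591^2 = 12895281 ≡ 1671
3346^512 ≡ 1671^2 = 2792241 ≡ 597
3346^1024 ≡ 597^2 = 356409 ≡ 1539
3346^2048 ≡ 1539^2 = 2368521 ≡ 2721
2474 = 2048 + 256 + 128 + 32 + 8 + 2, so 3346^2474 ≡ 2721·1671·3591·3273·2830·1539 ≡ 3362 (mod 3943)
2951·3362 = 9921262 ≡ 674 (mod 3943)
674 ≡ 674 (mod 3943); signature holds.

genuine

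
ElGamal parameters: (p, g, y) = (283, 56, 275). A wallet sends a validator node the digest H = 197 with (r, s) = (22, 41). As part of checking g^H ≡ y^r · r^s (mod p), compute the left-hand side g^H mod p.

Squares mod 283: 56^1≡56, 56^2≡23, 56^4≡246, 56^8≡237, 56^16≡135, 56^32≡113, 56^64≡34, 56^128≡24
197 = 128 + 64 + 4 + 1, so 56^197 ≡ 24·34·246·56 ≡ 173 (mod 283)

173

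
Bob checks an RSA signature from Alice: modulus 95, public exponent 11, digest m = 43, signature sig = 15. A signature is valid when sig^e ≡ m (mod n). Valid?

no

sig^2 ≡ 15^2 = 225 ≡ 35
sig^4 ≡ 35^2 = 1225 ≡ 85
sig^8 ≡ 85^2 = 7225 ≡ 5
11 = 8 + 2 + 1, so sig^11 ≡ 5·35·15 ≡ 60 (mod 95)
sig^11 mod 95 = 60, but m = 43.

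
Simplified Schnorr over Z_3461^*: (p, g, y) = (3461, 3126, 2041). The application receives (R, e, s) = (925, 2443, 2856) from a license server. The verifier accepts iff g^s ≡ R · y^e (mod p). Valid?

yes

g^s mod p:
Squares mod 3461: 3126^1≡3126, 3126^2≡1473, 3126^4≡3143, 3126^8≡755, 3126^16≡2421, 3126^32≡1768, 3126^64≡541, 3126^128≡1957, 3126^256≡1983, 3126^512≡593, 3126^1024≡2088, 3126^2048≡2345
2856 = 2048 + 512 + 256 + 32 + 8, so 3126^2856 ≡ 2345·593·1983·1768·755 ≡ 3018 (mod 3461)
R · y^e mod p:
Squares mod 3461: 2041^1≡2041, 2041^2≡2098, 2041^4≡2673, 2041^8≡1425, 2041^16≡2479, 2041^32≡2166, 2041^64≡1901, 2041^128≡517, 2041^256≡792, 2041^512≡823, 2041^1024≡2434, 2041^2048≡2585
2443 = 2048 + 256 + 128 + 8 + 2 + 1, so 2041^2443 ≡ 2585·792·517·1425·2098·2041 ≡ 3135 (mod 3461)
925·3135 = 2899875 ≡ 3018 (mod 3461)
3018 ≡ 3018 (mod 3461); signature holds.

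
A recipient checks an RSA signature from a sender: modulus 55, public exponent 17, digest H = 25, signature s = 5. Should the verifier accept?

Squares mod 55: s^1≡5, s^2≡25, s^4≡20, s^8≡15, s^16≡5
17 = 16 + 1, so s^17 ≡ 5·5 ≡ 25 (mod 55)
25 = H, so the signature checks out.

accept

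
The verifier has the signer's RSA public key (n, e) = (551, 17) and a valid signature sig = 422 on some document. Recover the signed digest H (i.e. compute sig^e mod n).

sig^2 ≡ 422^2 = 178084 ≡ 111
sig^4 ≡ 111^2 = 12321 ≡ 199
sig^8 ≡ 199^2 = 39601 ≡ 480
sig^16 ≡ 480^2 = 230400 ≡ 82
17 = 16 + 1, so sig^17 ≡ 82·422 ≡ 442 (mod 551)

442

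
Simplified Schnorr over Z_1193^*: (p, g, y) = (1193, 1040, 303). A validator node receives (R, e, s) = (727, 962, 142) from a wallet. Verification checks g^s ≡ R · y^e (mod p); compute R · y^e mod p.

146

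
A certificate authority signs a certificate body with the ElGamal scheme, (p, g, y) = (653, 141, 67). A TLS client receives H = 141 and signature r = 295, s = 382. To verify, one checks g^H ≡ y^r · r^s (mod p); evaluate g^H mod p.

50

141^2 = 19881 ≡ 291
141^4 ≡ 291^2 = 84681 ≡ 444
141^8 ≡ 444^2 = 197136 ≡ 583
141^16 ≡ 583^2 = 339889 ≡ 329
141^32 ≡ 329^2 = 108241 ≡ 496
141^64 ≡ 496^2 = 246016 ≡ 488
141^128 ≡ 488^2 = 238144 ≡ 452
141 = 128 + 8 + 4 + 1, so 141^141 ≡ 452·583·444·141 ≡ 50 (mod 653)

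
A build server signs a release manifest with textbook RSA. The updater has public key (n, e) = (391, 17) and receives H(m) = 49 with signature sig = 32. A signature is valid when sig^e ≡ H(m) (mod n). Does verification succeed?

passes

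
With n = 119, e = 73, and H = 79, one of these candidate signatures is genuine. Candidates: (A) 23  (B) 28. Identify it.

A

Candidate A: 23^2 = 529 ≡ 53; 23^4 ≡ 53^2 = 2809 ≡ 72; 23^8 ≡ 72^2 = 5184 ≡ 67; 23^16 ≡ 67^2 = 4489 ≡ 86; 23^32 ≡ 86^2 = 7396 ≡ 18; 23^64 ≡ 18^2 = 324 ≡ 86; 73 = 64 + 8 + 1, so 23^73 ≡ 86·67·23 ≡ 79 (mod 119)
  → matches H = 79
Candidate B: 28^2 = 784 ≡ 70; 28^4 ≡ 70^2 = 4900 ≡ 21; 28^8 ≡ 21^2 = 441 ≡ 84; 28^16 ≡ 84^2 = 7056 ≡ 35; 28^32 ≡ 35^2 = 1225 ≡ 35; 28^64 ≡ 35^2 = 1225 ≡ 35; 73 = 64 + 8 + 1, so 28^73 ≡ 35·84·28 ≡ 91 (mod 119)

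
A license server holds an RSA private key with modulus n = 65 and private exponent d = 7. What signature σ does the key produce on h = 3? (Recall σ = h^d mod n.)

42

h^2 ≡ 3^2 = 9
h^4 ≡ 9^2 = 81 ≡ 16
7 = 4 + 2 + 1, so h^7 ≡ 16·9·3 ≡ 42 (mod 65)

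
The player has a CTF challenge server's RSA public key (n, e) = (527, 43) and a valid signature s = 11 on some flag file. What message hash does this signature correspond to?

114

s^2 ≡ 11^2 = 121
s^4 ≡ 121^2 = 14641 ≡ 412
s^8 ≡ 412^2 = 169744 ≡ 50
s^16 ≡ 50^2 = 2500 ≡ 392
s^32 ≡ 392^2 = 153664 ≡ 307
43 = 32 + 8 + 2 + 1, so s^43 ≡ 307·50·121·11 ≡ 114 (mod 527)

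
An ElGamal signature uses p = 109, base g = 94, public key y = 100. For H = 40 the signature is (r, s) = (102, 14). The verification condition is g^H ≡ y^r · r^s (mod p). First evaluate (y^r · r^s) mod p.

25

100^2 = 10000 ≡ 81
100^4 ≡ 81^2 = 6561 ≡ 21
100^8 ≡ 21^2 = 441 ≡ 5
100^16 ≡ 5^2 = 25
100^32 ≡ 25^2 = 625 ≡ 80
100^64 ≡ 80^2 = 6400 ≡ 78
102 = 64 + 32 + 4 + 2, so 100^102 ≡ 78·80·21·81 ≡ 38 (mod 109)
102^2 = 10404 ≡ 49
102^4 ≡ 49^2 = 2401 ≡ 3
102^8 ≡ 3^2 = 9
14 = 8 + 4 + 2, so 102^14 ≡ 9·3·49 ≡ 15 (mod 109)
y^r · r^s ≡ 38·15 = 570 ≡ 25 (mod 109)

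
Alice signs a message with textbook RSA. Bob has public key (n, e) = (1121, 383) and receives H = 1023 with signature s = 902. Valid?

yes

s^2 ≡ 902^2 = 813604 ≡ 879
s^4 ≡ 879^2 = 772641 ≡ 272
s^8 ≡ 272^2 = 73984 ≡ 1119
s^16 ≡ 1119^2 = 1252161 ≡ 4
s^32 ≡ 4^2 = 16
s^64 ≡ 16^2 = 256
s^128 ≡ 256^2 = 65536 ≡ 518
s^256 ≡ 518^2 = 268324 ≡ 405
383 = 256 + 64 + 32 + 16 + 8 + 4 + 2 + 1, so s^383 ≡ 405·256·16·4·1119·272·879·902 ≡ 1023 (mod 1121)
Since 1023 equals the digest 1023, verification succeeds.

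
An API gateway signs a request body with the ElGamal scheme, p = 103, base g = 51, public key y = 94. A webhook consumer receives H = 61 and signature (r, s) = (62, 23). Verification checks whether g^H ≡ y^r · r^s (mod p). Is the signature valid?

valid

Left side g^H mod p:
51^61 mod 103 = 86
Right side y^r · r^s mod p:
94^62 mod 103 = 66
62^23 mod 103 = 45
66·45 = 2970 ≡ 86 (mod 103)
86 ≡ 86 (mod 103), so the signature is genuine.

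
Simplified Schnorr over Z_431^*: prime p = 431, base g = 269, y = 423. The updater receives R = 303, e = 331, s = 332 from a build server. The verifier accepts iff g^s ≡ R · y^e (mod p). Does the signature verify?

does not verify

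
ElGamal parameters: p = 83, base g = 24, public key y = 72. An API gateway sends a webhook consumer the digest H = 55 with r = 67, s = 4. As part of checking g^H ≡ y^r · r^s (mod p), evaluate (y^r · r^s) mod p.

Squares mod 83: 72^1≡72, 72^2≡38, 72^4≡33, 72^8≡10, 72^16≡17, 72^32≡40, 72^64≡23
67 = 64 + 2 + 1, so 72^67 ≡ 23·38·72 ≡ 14 (mod 83)
Squares mod 83: 67^1≡67, 67^2≡7, 67^4≡49
67^4 ≡ 49 (mod 83)
y^r · r^s ≡ 14·49 = 686 ≡ 22 (mod 83)

22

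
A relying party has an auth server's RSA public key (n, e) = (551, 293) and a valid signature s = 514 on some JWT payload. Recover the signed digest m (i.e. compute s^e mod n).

533

s^2 ≡ 514^2 = 264196 ≡ 267
s^4 ≡ 267^2 = 71289 ≡ 210
s^8 ≡ 210^2 = 44100 ≡ 20
s^16 ≡ 20^2 = 400
s^32 ≡ 400^2 = 160000 ≡ 210
s^64 ≡ 210^2 = 44100 ≡ 20
s^128 ≡ 20^2 = 400
s^256 ≡ 400^2 = 160000 ≡ 210
293 = 256 + 32 + 4 + 1, so s^293 ≡ 210·210·210·514 ≡ 533 (mod 551)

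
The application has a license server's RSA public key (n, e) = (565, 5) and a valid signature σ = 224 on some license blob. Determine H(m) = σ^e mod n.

194

σ^2 ≡ 224^2 = 50176 ≡ 456
σ^4 ≡ 456^2 = 207936 ≡ 16
5 = 4 + 1, so σ^5 ≡ 16·224 ≡ 194 (mod 565)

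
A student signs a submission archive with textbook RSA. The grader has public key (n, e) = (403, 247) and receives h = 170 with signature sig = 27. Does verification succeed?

Squares mod 403: sig^1≡27, sig^2≡326, sig^4≡287, sig^8≡157, sig^16≡66, sig^32≡326, sig^64≡287, sig^128≡157
247 = 128 + 64 + 32 + 16 + 4 + 2 + 1, so sig^247 ≡ 157·287·326·66·287·326·27 ≡ 170 (mod 403)
sig^247 mod 403 = 170 matches h.

passes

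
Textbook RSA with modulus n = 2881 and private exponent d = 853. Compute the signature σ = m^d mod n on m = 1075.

946

m^2 ≡ 1075^2 = 1155625 ≡ 344
m^4 ≡ 344^2 = 118336 ≡ 215
m^8 ≡ 215^2 = 46225 ≡ 129
m^16 ≡ 129^2 = 16641 ≡ 2236
m^32 ≡ 2236^2 = 4999696 ≡ 1161
m^64 ≡ 1161^2 = 1347921 ≡ 2494
m^128 ≡ 2494^2 = 6220036 ≡ 2838
m^256 ≡ 2838^2 = 8054244 ≡ 1849
m^512 ≡ 1849^2 = 3418801 ≡ 1935
853 = 512 + 256 + 64 + 16 + 4 + 1, so m^853 ≡ 1935·1849·2494·2236·215·1075 ≡ 946 (mod 2881)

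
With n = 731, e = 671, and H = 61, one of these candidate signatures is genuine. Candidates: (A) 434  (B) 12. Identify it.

Candidate A: 434^671 mod 731 = 699
Candidate B: 12^671 mod 731 = 61
  → matches H = 61

B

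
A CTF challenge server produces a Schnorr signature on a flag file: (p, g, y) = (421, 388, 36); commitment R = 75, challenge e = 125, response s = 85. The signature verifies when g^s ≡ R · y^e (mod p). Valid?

yes

g^s mod p:
388^2 = 150544 ≡ 247
388^4 ≡ 247^2 = 61009 ≡ 385
388^8 ≡ 385^2 = 148225 ≡ 33
388^16 ≡ 33^2 = 1089 ≡ 247
388^32 ≡ 247^2 = 61009 ≡ 385
388^64 ≡ 385^2 = 148225 ≡ 33
85 = 64 + 16 + 4 + 1, so 388^85 ≡ 33·247·385·388 ≡ 388 (mod 421)
R · y^e mod p:
36^2 = 1296 ≡ 33
36^4 ≡ 33^2 = 1089 ≡ 247
36^8 ≡ 247^2 = 61009 ≡ 385
36^16 ≡ 385^2 = 148225 ≡ 33
36^32 ≡ 33^2 = 1089 ≡ 247
36^64 ≡ 247^2 = 61009 ≡ 385
125 = 64 + 32 + 16 + 8 + 4 + 1, so 36^125 ≡ 385·247·33·385·247·36 ≡ 269 (mod 421)
75·269 = 20175 ≡ 388 (mod 421)
388 ≡ 388 (mod 421); signature holds.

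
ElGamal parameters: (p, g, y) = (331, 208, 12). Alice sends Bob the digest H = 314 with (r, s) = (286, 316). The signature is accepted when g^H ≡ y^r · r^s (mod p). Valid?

yes

Left side g^H mod p:
208^2 = 43264 ≡ 234
208^4 ≡ 234^2 = 54756 ≡ 141
208^8 ≡ 141^2 = 19881 ≡ 21
208^16 ≡ 21^2 = 441 ≡ 110
208^32 ≡ 110^2 = 12100 ≡ 184
208^64 ≡ 184^2 = 33856 ≡ 94
208^128 ≡ 94^2 = 8836 ≡ 230
208^256 ≡ 230^2 = 52900 ≡ 271
314 = 256 + 32 + 16 + 8 + 2, so 208^314 ≡ 271·184·110·21·234 ≡ 328 (mod 331)
Right side y^r · r^s mod p:
12^2 = 144
12^4 ≡ 144^2 = 20736 ≡ 214
12^8 ≡ 214^2 = 45796 ≡ 118
12^16 ≡ 118^2 = 13924 ≡ 22
12^32 ≡ 22^2 = 484 ≡ 153
12^64 ≡ 153^2 = 23409 ≡ 239
12^128 ≡ 239^2 = 57121 ≡ 189
12^256 ≡ 189^2 = 35721 ≡ 304
286 = 256 + 16 + 8 + 4 + 2, so 12^286 ≡ 304·22·118·214·144 ≡ 323 (mod 331)
286^2 = 81796 ≡ 39
286^4 ≡ 39^2 = 1521 ≡ 197
286^8 ≡ 197^2 = 38809 ≡ 82
286^16 ≡ 82^2 = 6724 ≡ 104
286^32 ≡ 104^2 = 10816 ≡ 224
286^64 ≡ 224^2 = 50176 ≡ 195
286^128 ≡ 195^2 = 38025 ≡ 291
286^256 ≡ 291^2 = 84681 ≡ 276
316 = 256 + 32 + 16 + 8 + 4, so 286^316 ≡ 276·224·104·82·197 ≡ 290 (mod 331)
323·290 = 93670 ≡ 328 (mod 331)
328 ≡ 328 (mod 331), so the signature is genuine.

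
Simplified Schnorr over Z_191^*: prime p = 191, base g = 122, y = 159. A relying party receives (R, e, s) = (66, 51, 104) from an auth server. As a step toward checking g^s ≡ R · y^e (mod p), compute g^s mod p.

Squares mod 191: 122^1≡122, 122^2≡177, 122^4≡5, 122^8≡25, 122^16≡52, 122^32≡30, 122^64≡136
104 = 64 + 32 + 8, so 122^104 ≡ 136·30·25 ≡ 6 (mod 191)

6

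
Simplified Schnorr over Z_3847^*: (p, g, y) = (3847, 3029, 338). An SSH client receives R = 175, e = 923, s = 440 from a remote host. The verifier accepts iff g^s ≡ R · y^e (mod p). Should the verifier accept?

g^s mod p:
Squares mod 3847: 3029^1≡3029, 3029^2≡3593, 3029^4≡2964, 3029^8≡2595, 3029^16≡1775, 3029^32≡3779, 3029^64≡777, 3029^128≡3597, 3029^256≡948
440 = 256 + 128 + 32 + 16 + 8, so 3029^440 ≡ 948·3597·3779·1775·2595 ≡ 2975 (mod 3847)
R · y^e mod p:
Squares mod 3847: 338^1≡338, 338^2≡2681, 338^4≡1565, 338^8≡2533, 338^16≡3140, 338^32≡3586, 338^64≡2722, 338^128≡3809, 338^256≡1444, 338^512≡62
923 = 512 + 256 + 128 + 16 + 8 + 2 + 1, so 338^923 ≡ 62·1444·3809·3140·2533·2681·338 ≡ 1941 (mod 3847)
175·1941 = 339675 ≡ 1139 (mod 3847)
2975 ≠ 1139; the check fails.

reject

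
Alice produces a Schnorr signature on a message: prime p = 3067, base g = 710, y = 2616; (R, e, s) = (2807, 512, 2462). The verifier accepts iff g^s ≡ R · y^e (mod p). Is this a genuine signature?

g^s mod p:
710^2 = 504100 ≡ 1112
710^4 ≡ 1112^2 = 1236544 ≡ 543
710^8 ≡ 543^2 = 294849 ≡ 417
710^16 ≡ 417^2 = 173889 ≡ 2137
710^32 ≡ 2137^2 = 4566769 ≡ 6
710^64 ≡ 6^2 = 36
710^128 ≡ 36^2 = 1296
710^256 ≡ 1296^2 = 1679616 ≡ 1967
710^512 ≡ 1967^2 = 3869089 ≡ 1602
710^1024 ≡ 1602^2 = 2566404 ≡ 2392
710^2048 ≡ 2392^2 = 5721664 ≡ 1709
2462 = 2048 + 256 + 128 + 16 + 8 + 4 + 2, so 710^2462 ≡ 1709·1967·1296·2137·417·543·1112 ≡ 1615 (mod 3067)
R · y^e mod p:
2616^2 = 6843456 ≡ 979
2616^4 ≡ 979^2 = 958441 ≡ 1537
2616^8 ≡ 1537^2 = 2362369 ≡ 779
2616^16 ≡ 779^2 = 606841 ≡ 2642
2616^32 ≡ 2642^2 = 6980164 ≡ 2739
2616^64 ≡ 2739^2 = 7502121 ≡ 239
2616^128 ≡ 239^2 = 57121 ≡ 1915
2616^256 ≡ 1915^2 = 3667225 ≡ 2160
2616^512 ≡ 2160^2 = 4665600 ≡ 693
2807·693 = 1945251 ≡ 773 (mod 3067)
1615 ≠ 773; the check fails.

forged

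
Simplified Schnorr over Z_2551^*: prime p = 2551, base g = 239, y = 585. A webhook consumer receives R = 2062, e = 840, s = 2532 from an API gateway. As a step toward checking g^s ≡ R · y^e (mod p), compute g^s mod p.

321

239^2 = 57121 ≡ 999
239^4 ≡ 999^2 = 998001 ≡ 560
239^8 ≡ 560^2 = 313600 ≡ 2378
239^16 ≡ 2378^2 = 5654884 ≡ 1868
239^32 ≡ 1868^2 = 3489424 ≡ 2207
239^64 ≡ 2207^2 = 4870849 ≡ 990
239^128 ≡ 990^2 = 980100 ≡ 516
239^256 ≡ 516^2 = 266256 ≡ 952
239^512 ≡ 952^2 = 906304 ≡ 699
239^1024 ≡ 699^2 = 488601 ≡ 1360
239^2048 ≡ 1360^2 = 1849600 ≡ 125
2532 = 2048 + 256 + 128 + 64 + 32 + 4, so 239^2532 ≡ 125·952·516·990·2207·560 ≡ 321 (mod 2551)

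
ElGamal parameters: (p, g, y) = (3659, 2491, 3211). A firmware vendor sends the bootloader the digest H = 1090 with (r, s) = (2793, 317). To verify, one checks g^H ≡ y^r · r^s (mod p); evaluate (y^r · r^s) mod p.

424

3211^2 = 10310521 ≡ 3118
3211^4 ≡ 3118^2 = 9721924 ≡ 3620
3211^8 ≡ 3620^2 = 13104400 ≡ 1521
3211^16 ≡ 1521^2 = 2313441 ≡ 953
3211^32 ≡ 953^2 = 908209 ≡ 777
3211^64 ≡ 777^2 = 603729 ≡ 3653
3211^128 ≡ 3653^2 = 13344409 ≡ 36
3211^256 ≡ 36^2 = 1296
3211^512 ≡ 1296^2 = 1679616 ≡ 135
3211^1024 ≡ 135^2 = 18225 ≡ 3589
3211^2048 ≡ 3589^2 = 12880921 ≡ 1241
2793 = 2048 + 512 + 128 + 64 + 32 + 8 + 1, so 3211^2793 ≡ 1241·135·36·3653·777·1521·3211 ≡ 455 (mod 3659)
2793^2 = 7800849 ≡ 3520
2793^4 ≡ 3520^2 = 12390400 ≡ 1026
2793^8 ≡ 1026^2 = 1052676 ≡ 2543
2793^16 ≡ 2543^2 = 6466849 ≡ 1396
2793^32 ≡ 1396^2 = 1948816 ≡ 2228
2793^64 ≡ 2228^2 = 4963984 ≡ 2380
2793^128 ≡ 2380^2 = 5664400 ≡ 268
2793^256 ≡ 268^2 = 71824 ≡ 2303
317 = 256 + 32 + 16 + 8 + 4 + 1, so 2793^317 ≡ 2303·2228·1396·2543·1026·2793 ≡ 2325 (mod 3659)
y^r · r^s ≡ 455·2325 = 1057875 ≡ 424 (mod 3659)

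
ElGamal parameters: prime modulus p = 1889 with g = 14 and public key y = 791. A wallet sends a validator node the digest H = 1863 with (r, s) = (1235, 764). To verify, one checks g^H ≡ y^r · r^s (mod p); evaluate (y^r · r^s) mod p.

Squares mod 1889: 791^1≡791, 791^2≡422, 791^4≡518, 791^8≡86, 791^16≡1729, 791^32≡1043, 791^64≡1674, 791^128≡889, 791^256≡719, 791^512≡1264, 791^1024≡1491
1235 = 1024 + 128 + 64 + 16 + 2 + 1, so 791^1235 ≡ 1491·889·1674·1729·422·791 ≡ 629 (mod 1889)
Squares mod 1889: 1235^1≡1235, 1235^2≡802, 1235^4≡944, 1235^8≡1417, 1235^16≡1771, 1235^32≡701, 1235^64≡261, 1235^128≡117, 1235^256≡466, 1235^512≡1810
764 = 512 + 128 + 64 + 32 + 16 + 8 + 4, so 1235^764 ≡ 1810·117·261·701·1771·1417·944 ≡ 1846 (mod 1889)
y^r · r^s ≡ 629·1846 = 1161134 ≡ 1288 (mod 1889)

1288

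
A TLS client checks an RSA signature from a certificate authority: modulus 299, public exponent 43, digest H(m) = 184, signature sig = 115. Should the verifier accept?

accept

Squares mod 299: sig^1≡115, sig^2≡69, sig^4≡276, sig^8≡230, sig^16≡276, sig^32≡230
43 = 32 + 8 + 2 + 1, so sig^43 ≡ 230·230·69·115 ≡ 184 (mod 299)
sig^43 mod 299 = 184 matches H(m).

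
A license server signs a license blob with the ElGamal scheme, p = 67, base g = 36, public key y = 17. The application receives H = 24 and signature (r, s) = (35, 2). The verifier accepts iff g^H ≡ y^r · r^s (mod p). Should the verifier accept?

Left side g^H mod p:
Squares mod 67: 36^1≡36, 36^2≡23, 36^4≡60, 36^8≡49, 36^16≡56
24 = 16 + 8, so 36^24 ≡ 56·49 ≡ 64 (mod 67)
Right side y^r · r^s mod p:
Squares mod 67: 17^1≡17, 17^2≡21, 17^4≡39, 17^8≡47, 17^16≡65, 17^32≡4
35 = 32 + 2 + 1, so 17^35 ≡ 4·21·17 ≡ 21 (mod 67)
Squares mod 67: 35^1≡35, 35^2≡19
35^2 ≡ 19 (mod 67)
21·19 = 399 ≡ 64 (mod 67)
64 ≡ 64 (mod 67), so the signature is genuine.

accept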